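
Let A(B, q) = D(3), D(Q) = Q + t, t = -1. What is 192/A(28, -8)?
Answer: 96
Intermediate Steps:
D(Q) = -1 + Q (D(Q) = Q - 1 = -1 + Q)
A(B, q) = 2 (A(B, q) = -1 + 3 = 2)
192/A(28, -8) = 192/2 = 192*(½) = 96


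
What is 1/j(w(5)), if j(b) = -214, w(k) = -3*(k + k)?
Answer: -1/214 ≈ -0.0046729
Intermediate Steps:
w(k) = -6*k
1/j(w(5)) = 1/(-214) = -1/214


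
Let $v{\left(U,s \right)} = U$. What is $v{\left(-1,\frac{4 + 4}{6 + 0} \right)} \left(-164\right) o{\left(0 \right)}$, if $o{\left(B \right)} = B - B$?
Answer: $0$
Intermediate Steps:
$o{\left(B \right)} = 0$
$v{\left(-1,\frac{4 + 4}{6 + 0} \right)} \left(-164\right) o{\left(0 \right)} = \left(-1\right) \left(-164\right) 0 = 164 \cdot 0 = 0$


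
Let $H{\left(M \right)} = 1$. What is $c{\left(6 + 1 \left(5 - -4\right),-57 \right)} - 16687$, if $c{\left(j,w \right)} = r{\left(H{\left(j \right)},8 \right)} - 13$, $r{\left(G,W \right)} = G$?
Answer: $-16699$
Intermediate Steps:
$c{\left(j,w \right)} = -12$ ($c{\left(j,w \right)} = 1 - 13 = -12$)
$c{\left(6 + 1 \left(5 - -4\right),-57 \right)} - 16687 = -12 - 16687 = -16699$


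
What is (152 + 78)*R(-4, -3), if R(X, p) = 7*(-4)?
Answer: -6440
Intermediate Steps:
R(X, p) = -28
(152 + 78)*R(-4, -3) = (152 + 78)*(-28) = 230*(-28) = -6440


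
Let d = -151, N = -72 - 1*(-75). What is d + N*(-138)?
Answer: -565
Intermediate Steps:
N = 3 (N = -72 + 75 = 3)
d + N*(-138) = -151 + 3*(-138) = -151 - 414 = -565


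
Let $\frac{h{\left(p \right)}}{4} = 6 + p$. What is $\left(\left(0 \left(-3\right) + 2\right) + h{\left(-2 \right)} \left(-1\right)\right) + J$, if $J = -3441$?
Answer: $-3455$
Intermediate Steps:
$h{\left(p \right)} = 24 + 4 p$ ($h{\left(p \right)} = 4 \left(6 + p\right) = 24 + 4 p$)
$\left(\left(0 \left(-3\right) + 2\right) + h{\left(-2 \right)} \left(-1\right)\right) + J = \left(\left(0 \left(-3\right) + 2\right) + \left(24 + 4 \left(-2\right)\right) \left(-1\right)\right) - 3441 = \left(\left(0 + 2\right) + \left(24 - 8\right) \left(-1\right)\right) - 3441 = \left(2 + 16 \left(-1\right)\right) - 3441 = \left(2 - 16\right) - 3441 = -14 - 3441 = -3455$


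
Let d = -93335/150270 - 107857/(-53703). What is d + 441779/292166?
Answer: 113933682127415/39296082603141 ≈ 2.8994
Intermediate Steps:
d = 746353459/537996654 (d = -93335*1/150270 - 107857*(-1/53703) = -18667/30054 + 107857/53703 = 746353459/537996654 ≈ 1.3873)
d + 441779/292166 = 746353459/537996654 + 441779/292166 = 113933682127415/39296082603141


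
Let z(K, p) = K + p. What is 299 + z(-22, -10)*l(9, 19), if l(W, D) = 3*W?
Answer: -565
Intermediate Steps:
299 + z(-22, -10)*l(9, 19) = 299 + (-22 - 10)*(3*9) = 299 - 32*27 = 299 - 864 = -565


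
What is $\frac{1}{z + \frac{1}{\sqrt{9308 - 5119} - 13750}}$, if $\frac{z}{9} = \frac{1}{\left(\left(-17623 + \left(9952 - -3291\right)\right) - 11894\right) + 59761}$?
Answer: $\frac{47991320360363}{6441809860} + \frac{1891119169 \sqrt{4189}}{6441809860} \approx 7469.0$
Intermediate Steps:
$z = \frac{9}{43487}$ ($z = \frac{9}{\left(\left(-17623 + \left(9952 - -3291\right)\right) - 11894\right) + 59761} = \frac{9}{\left(\left(-17623 + \left(9952 + 3291\right)\right) - 11894\right) + 59761} = \frac{9}{\left(\left(-17623 + 13243\right) - 11894\right) + 59761} = \frac{9}{\left(-4380 - 11894\right) + 59761} = \frac{9}{-16274 + 59761} = \frac{9}{43487} \approx 0.00020696$)
$\frac{1}{z + \frac{1}{\sqrt{9308 - 5119} - 13750}} = \frac{1}{\frac{9}{43487} + \frac{1}{\sqrt{9308 - 5119} - 13750}} = \frac{1}{\frac{9}{43487} + \frac{1}{\sqrt{4189} - 13750}} = \frac{1}{\frac{9}{43487} + \frac{1}{-13750 + \sqrt{4189}}}$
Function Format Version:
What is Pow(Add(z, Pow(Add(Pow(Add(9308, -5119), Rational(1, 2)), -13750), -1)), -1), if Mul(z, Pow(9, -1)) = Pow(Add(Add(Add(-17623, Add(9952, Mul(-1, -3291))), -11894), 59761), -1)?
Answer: Add(Rational(47991320360363, 6441809860), Mul(Rational(1891119169, 6441809860), Pow(4189, Rational(1, 2)))) ≈ 7469.0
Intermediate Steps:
z = Rational(9, 43487) (z = Mul(9, Pow(Add(Add(Add(-17623, Add(9952, Mul(-1, -3291))), -11894), 59761), -1)) = Mul(9, Pow(Add(Add(Add(-17623, Add(9952, 3291)), -11894), 59761), -1)) = Mul(9, Pow(Add(Add(Add(-17623, 13243), -11894), 59761), -1)) = Mul(9, Pow(Add(Add(-4380, -11894), 59761), -1)) = Mul(9, Pow(Add(-16274, 59761), -1)) = Mul(9, Pow(43487, -1)) = Mul(9, Rational(1, 43487)) = Rational(9, 43487) ≈ 0.00020696)
Pow(Add(z, Pow(Add(Pow(Add(9308, -5119), Rational(1, 2)), -13750), -1)), -1) = Pow(Add(Rational(9, 43487), Pow(Add(Pow(Add(9308, -5119), Rational(1, 2)), -13750), -1)), -1) = Pow(Add(Rational(9, 43487), Pow(Add(Pow(4189, Rational(1, 2)), -13750), -1)), -1) = Pow(Add(Rational(9, 43487), Pow(Add(-13750, Pow(4189, Rational(1, 2))), -1)), -1)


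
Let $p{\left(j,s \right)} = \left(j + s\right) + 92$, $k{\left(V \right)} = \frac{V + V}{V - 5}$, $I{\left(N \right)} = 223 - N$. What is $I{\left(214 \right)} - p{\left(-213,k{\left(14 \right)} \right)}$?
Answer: $\frac{1142}{9} \approx 126.89$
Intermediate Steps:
$k{\left(V \right)} = \frac{2 V}{-5 + V}$
$p{\left(j,s \right)} = 92 + j + s$
$I{\left(214 \right)} - p{\left(-213,k{\left(14 \right)} \right)} = \left(223 - 214\right) - \left(92 - 213 + 2 \cdot 14 \frac{1}{-5 + 14}\right) = \left(223 - 214\right) - \left(92 - 213 + 2 \cdot 14 \cdot \frac{1}{9}\right) = 9 - \left(92 - 213 + 2 \cdot 14 \cdot \frac{1}{9}\right) = 9 - \left(92 - 213 + \frac{28}{9}\right) = 9 - - \frac{1061}{9} = 9 + \frac{1061}{9} = \frac{1142}{9}$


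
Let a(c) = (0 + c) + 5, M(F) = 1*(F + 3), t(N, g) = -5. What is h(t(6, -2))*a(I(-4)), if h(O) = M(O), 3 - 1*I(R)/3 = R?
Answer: -52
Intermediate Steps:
M(F) = 3 + F (M(F) = 1*(3 + F) = 3 + F)
I(R) = 9 - 3*R
h(O) = 3 + O
a(c) = 5 + c (a(c) = c + 5 = 5 + c)
h(t(6, -2))*a(I(-4)) = (3 - 5)*(5 + (9 - 3*(-4))) = -2*(5 + (9 + 12)) = -2*(5 + 21) = -2*26 = -52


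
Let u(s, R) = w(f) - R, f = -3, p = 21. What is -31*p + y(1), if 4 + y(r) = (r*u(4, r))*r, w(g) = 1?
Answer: -655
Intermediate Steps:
u(s, R) = 1 - R
y(r) = -4 + r**2*(1 - r) (y(r) = -4 + (r*(1 - r))*r = -4 + r**2*(1 - r))
-31*p + y(1) = -31*21 + (-4 + 1**2*(1 - 1*1)) = -651 + (-4 + 1*(1 - 1)) = -651 + (-4 + 1*0) = -651 + (-4 + 0) = -651 - 4 = -655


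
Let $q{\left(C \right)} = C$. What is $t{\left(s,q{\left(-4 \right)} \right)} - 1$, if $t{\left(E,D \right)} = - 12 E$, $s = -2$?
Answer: $23$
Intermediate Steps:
$t{\left(s,q{\left(-4 \right)} \right)} - 1 = \left(-12\right) \left(-2\right) - 1 = 24 - 1 = 23$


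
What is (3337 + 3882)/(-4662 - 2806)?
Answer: -7219/7468 ≈ -0.96666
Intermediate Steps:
(3337 + 3882)/(-4662 - 2806) = 7219/(-7468) = 7219*(-1/7468) = -7219/7468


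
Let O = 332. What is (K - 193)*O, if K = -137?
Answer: -109560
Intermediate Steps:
(K - 193)*O = (-137 - 193)*332 = -330*332 = -109560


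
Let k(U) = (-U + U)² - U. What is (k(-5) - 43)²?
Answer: 1444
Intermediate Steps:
k(U) = -U (k(U) = 0² - U = 0 - U = -U)
(k(-5) - 43)² = (-1*(-5) - 43)² = (5 - 43)² = (-38)² = 1444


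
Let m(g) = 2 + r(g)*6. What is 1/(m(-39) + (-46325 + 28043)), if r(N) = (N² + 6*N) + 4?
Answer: -1/10534 ≈ -9.4931e-5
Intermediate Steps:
r(N) = 4 + N² + 6*N
m(g) = 26 + 6*g² + 36*g (m(g) = 2 + (4 + g² + 6*g)*6 = 2 + (24 + 6*g² + 36*g) = 26 + 6*g² + 36*g)
1/(m(-39) + (-46325 + 28043)) = 1/((26 + 6*(-39)² + 36*(-39)) + (-46325 + 28043)) = 1/((26 + 6*1521 - 1404) - 18282) = 1/((26 + 9126 - 1404) - 18282) = 1/(7748 - 18282) = 1/(-10534) = -1/10534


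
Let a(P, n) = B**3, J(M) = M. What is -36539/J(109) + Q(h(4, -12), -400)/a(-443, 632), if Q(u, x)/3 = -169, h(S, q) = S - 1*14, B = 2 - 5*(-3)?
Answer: -179571370/535517 ≈ -335.32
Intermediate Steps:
B = 17 (B = 2 + 15 = 17)
a(P, n) = 4913 (a(P, n) = 17**3 = 4913)
h(S, q) = -14 + S (h(S, q) = S - 14 = -14 + S)
Q(u, x) = -507 (Q(u, x) = 3*(-169) = -507)
-36539/J(109) + Q(h(4, -12), -400)/a(-443, 632) = -36539/109 - 507/4913 = -179571370/535517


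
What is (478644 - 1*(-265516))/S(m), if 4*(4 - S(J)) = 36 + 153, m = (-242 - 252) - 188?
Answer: -2976640/173 ≈ -17206.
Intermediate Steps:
m = -682 (m = -494 - 188 = -682)
S(J) = -173/4 (S(J) = 4 - (36 + 153)/4 = 4 - ¼*189 = 4 - 189/4 = -173/4)
(478644 - 1*(-265516))/S(m) = (478644 - 1*(-265516))/(-173/4) = (478644 + 265516)*(-4/173) = 744160*(-4/173) = -2976640/173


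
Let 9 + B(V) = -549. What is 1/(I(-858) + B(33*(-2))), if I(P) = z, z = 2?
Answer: -1/556 ≈ -0.0017986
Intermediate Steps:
B(V) = -558 (B(V) = -9 - 549 = -558)
I(P) = 2
1/(I(-858) + B(33*(-2))) = 1/(2 - 558) = 1/(-556) = -1/556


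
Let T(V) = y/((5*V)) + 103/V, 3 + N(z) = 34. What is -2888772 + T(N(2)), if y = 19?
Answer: -447759126/155 ≈ -2.8888e+6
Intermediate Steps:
N(z) = 31 (N(z) = -3 + 34 = 31)
T(V) = 534/(5*V) (T(V) = 19/((5*V)) + 103/V = 19*(1/(5*V)) + 103/V = 19/(5*V) + 103/V = 534/(5*V))
-2888772 + T(N(2)) = -2888772 + (534/5)/31 = -2888772 + (534/5)*(1/31) = -2888772 + 534/155 = -447759126/155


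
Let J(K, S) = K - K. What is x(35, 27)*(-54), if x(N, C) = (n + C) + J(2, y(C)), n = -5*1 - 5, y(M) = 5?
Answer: -918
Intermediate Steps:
J(K, S) = 0
n = -10 (n = -5 - 5 = -10)
x(N, C) = -10 + C (x(N, C) = (-10 + C) + 0 = -10 + C)
x(35, 27)*(-54) = (-10 + 27)*(-54) = 17*(-54) = -918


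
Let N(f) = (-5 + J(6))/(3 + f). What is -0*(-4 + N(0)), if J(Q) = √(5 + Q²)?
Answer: 0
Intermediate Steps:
N(f) = (-5 + √41)/(3 + f) (N(f) = (-5 + √(5 + 6²))/(3 + f) = (-5 + √(5 + 36))/(3 + f) = (-5 + √41)/(3 + f))
-0*(-4 + N(0)) = -0*(-4 + (-5 + √41)/(3 + 0)) = -0*(-4 + (-5 + √41)/3) = -0*(-4 + (-5/3 + √41/3)) = -0*(-17/3 + √41/3) = -499*0 = 0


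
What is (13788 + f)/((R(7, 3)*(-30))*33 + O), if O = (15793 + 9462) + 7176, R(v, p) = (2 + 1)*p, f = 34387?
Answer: 48175/23521 ≈ 2.0482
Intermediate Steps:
R(v, p) = 3*p
O = 32431 (O = 25255 + 7176 = 32431)
(13788 + f)/((R(7, 3)*(-30))*33 + O) = (13788 + 34387)/(((3*3)*(-30))*33 + 32431) = 48175/((9*(-30))*33 + 32431) = 48175/(-270*33 + 32431) = 48175/(-8910 + 32431) = 48175/23521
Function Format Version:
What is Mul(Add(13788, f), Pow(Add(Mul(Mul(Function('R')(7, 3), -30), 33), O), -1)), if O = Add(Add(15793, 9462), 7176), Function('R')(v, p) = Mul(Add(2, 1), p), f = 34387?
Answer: Rational(48175, 23521) ≈ 2.0482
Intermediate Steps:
Function('R')(v, p) = Mul(3, p)
O = 32431 (O = Add(25255, 7176) = 32431)
Mul(Add(13788, f), Pow(Add(Mul(Mul(Function('R')(7, 3), -30), 33), O), -1)) = Mul(Add(13788, 34387), Pow(Add(Mul(Mul(Mul(3, 3), -30), 33), 32431), -1)) = Mul(48175, Pow(Add(Mul(Mul(9, -30), 33), 32431), -1)) = Mul(48175, Pow(Add(Mul(-270, 33), 32431), -1)) = Mul(48175, Pow(Add(-8910, 32431), -1)) = Mul(48175, Pow(23521, -1)) = Mul(48175, Rational(1, 23521)) = Rational(48175, 23521)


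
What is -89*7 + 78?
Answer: -545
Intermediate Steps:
-89*7 + 78 = -623 + 78 = -545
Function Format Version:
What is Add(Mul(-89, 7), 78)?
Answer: -545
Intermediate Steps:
Add(Mul(-89, 7), 78) = Add(-623, 78) = -545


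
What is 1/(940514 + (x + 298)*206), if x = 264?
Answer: 1/1056286 ≈ 9.4671e-7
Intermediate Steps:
1/(940514 + (x + 298)*206) = 1/(940514 + (264 + 298)*206) = 1/(940514 + 562*206) = 1/(940514 + 115772) = 1/1056286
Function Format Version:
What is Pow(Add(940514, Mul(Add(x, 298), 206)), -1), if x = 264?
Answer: Rational(1, 1056286) ≈ 9.4671e-7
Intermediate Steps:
Pow(Add(940514, Mul(Add(x, 298), 206)), -1) = Pow(Add(940514, Mul(Add(264, 298), 206)), -1) = Pow(Add(940514, Mul(562, 206)), -1) = Pow(Add(940514, 115772), -1) = Pow(1056286, -1) = Rational(1, 1056286)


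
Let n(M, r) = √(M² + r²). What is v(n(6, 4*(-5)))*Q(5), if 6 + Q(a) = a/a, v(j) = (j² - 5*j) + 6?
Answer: -2210 + 50*√109 ≈ -1688.0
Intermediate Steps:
v(j) = 6 + j² - 5*j
Q(a) = -5 (Q(a) = -6 + a/a = -6 + 1 = -5)
v(n(6, 4*(-5)))*Q(5) = (6 + (√(6² + (4*(-5))²))² - 5*√(6² + (4*(-5))²))*(-5) = (6 + (√(36 + (-20)²))² - 5*√(36 + (-20)²))*(-5) = (6 + (√(36 + 400))² - 5*√(36 + 400))*(-5) = (6 + (√436)² - 10*√109)*(-5) = (6 + (2*√109)² - 10*√109)*(-5) = (6 + 436 - 10*√109)*(-5) = (442 - 10*√109)*(-5) = -2210 + 50*√109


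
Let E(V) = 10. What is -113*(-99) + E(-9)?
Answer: 11197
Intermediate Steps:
-113*(-99) + E(-9) = -113*(-99) + 10 = 11187 + 10 = 11197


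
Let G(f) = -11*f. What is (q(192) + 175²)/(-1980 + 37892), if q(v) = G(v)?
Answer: 28513/35912 ≈ 0.79397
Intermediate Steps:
q(v) = -11*v
(q(192) + 175²)/(-1980 + 37892) = (-11*192 + 175²)/(-1980 + 37892) = (-2112 + 30625)/35912 = 28513*(1/35912) = 28513/35912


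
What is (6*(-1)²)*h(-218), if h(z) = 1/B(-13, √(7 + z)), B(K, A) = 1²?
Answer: 6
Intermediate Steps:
B(K, A) = 1
h(z) = 1 (h(z) = 1/1 = 1)
(6*(-1)²)*h(-218) = (6*(-1)²)*1 = (6*1)*1 = 6*1 = 6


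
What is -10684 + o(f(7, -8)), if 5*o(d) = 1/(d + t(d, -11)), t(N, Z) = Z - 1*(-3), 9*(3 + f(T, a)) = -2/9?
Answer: -47704141/4465 ≈ -10684.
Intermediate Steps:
f(T, a) = -245/81 (f(T, a) = -3 + (-2/9)/9 = -3 + (-2*⅑)/9 = -3 + (⅑)*(-2/9) = -3 - 2/81 = -245/81)
t(N, Z) = 3 + Z (t(N, Z) = Z + 3 = 3 + Z)
o(d) = 1/(5*(-8 + d)) (o(d) = 1/(5*(d + (3 - 11))) = 1/(5*(d - 8)) = 1/(5*(-8 + d)))
-10684 + o(f(7, -8)) = -10684 + 1/(5*(-8 - 245/81)) = -10684 + 1/(5*(-893/81)) = -10684 + (⅕)*(-81/893) = -10684 - 81/4465 = -47704141/4465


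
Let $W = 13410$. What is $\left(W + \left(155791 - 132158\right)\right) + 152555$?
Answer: $189598$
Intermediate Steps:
$\left(W + \left(155791 - 132158\right)\right) + 152555 = \left(13410 + \left(155791 - 132158\right)\right) + 152555 = \left(13410 + 23633\right) + 152555 = 37043 + 152555 = 189598$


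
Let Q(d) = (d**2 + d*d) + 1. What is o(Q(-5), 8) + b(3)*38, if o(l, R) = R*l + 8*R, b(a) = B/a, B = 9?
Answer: 586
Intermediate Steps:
Q(d) = 1 + 2*d**2 (Q(d) = (d**2 + d**2) + 1 = 2*d**2 + 1 = 1 + 2*d**2)
b(a) = 9/a
o(l, R) = 8*R + R*l
o(Q(-5), 8) + b(3)*38 = 8*(8 + (1 + 2*(-5)**2)) + (9/3)*38 = 8*(8 + (1 + 2*25)) + (9*(1/3))*38 = 8*(8 + (1 + 50)) + 3*38 = 8*(8 + 51) + 114 = 8*59 + 114 = 472 + 114 = 586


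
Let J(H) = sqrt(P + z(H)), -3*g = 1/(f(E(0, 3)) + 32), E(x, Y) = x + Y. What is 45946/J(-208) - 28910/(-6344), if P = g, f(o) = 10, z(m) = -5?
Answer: 14455/3172 - 137838*I*sqrt(8834)/631 ≈ 4.5571 - 20531.0*I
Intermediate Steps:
E(x, Y) = Y + x
g = -1/126 (g = -1/(3*(10 + 32)) = -1/3/42 = -1/3*1/42 = -1/126 ≈ -0.0079365)
P = -1/126 ≈ -0.0079365
J(H) = I*sqrt(8834)/42 (J(H) = sqrt(-1/126 - 5) = sqrt(-631/126) = I*sqrt(8834)/42)
45946/J(-208) - 28910/(-6344) = 45946/((I*sqrt(8834)/42)) - 28910/(-6344) = 45946*(-3*I*sqrt(8834)/631) - 28910*(-1/6344) = -137838*I*sqrt(8834)/631 + 14455/3172 = 14455/3172 - 137838*I*sqrt(8834)/631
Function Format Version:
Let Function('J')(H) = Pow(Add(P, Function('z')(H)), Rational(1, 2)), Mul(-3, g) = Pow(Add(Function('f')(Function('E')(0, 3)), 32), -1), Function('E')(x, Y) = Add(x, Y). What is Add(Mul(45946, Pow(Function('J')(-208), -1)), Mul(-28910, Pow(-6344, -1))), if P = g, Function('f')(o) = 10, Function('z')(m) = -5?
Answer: Add(Rational(14455, 3172), Mul(Rational(-137838, 631), I, Pow(8834, Rational(1, 2)))) ≈ Add(4.5571, Mul(-20531., I))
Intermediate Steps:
Function('E')(x, Y) = Add(Y, x)
g = Rational(-1, 126) (g = Mul(Rational(-1, 3), Pow(Add(10, 32), -1)) = Mul(Rational(-1, 3), Pow(42, -1)) = Mul(Rational(-1, 3), Rational(1, 42)) = Rational(-1, 126) ≈ -0.0079365)
P = Rational(-1, 126) ≈ -0.0079365
Function('J')(H) = Mul(Rational(1, 42), I, Pow(8834, Rational(1, 2))) (Function('J')(H) = Pow(Add(Rational(-1, 126), -5), Rational(1, 2)) = Pow(Rational(-631, 126), Rational(1, 2)) = Mul(Rational(1, 42), I, Pow(8834, Rational(1, 2))))
Add(Mul(45946, Pow(Function('J')(-208), -1)), Mul(-28910, Pow(-6344, -1))) = Add(Mul(45946, Pow(Mul(Rational(1, 42), I, Pow(8834, Rational(1, 2))), -1)), Mul(-28910, Pow(-6344, -1))) = Add(Mul(45946, Mul(Rational(-3, 631), I, Pow(8834, Rational(1, 2)))), Mul(-28910, Rational(-1, 6344))) = Add(Mul(Rational(-137838, 631), I, Pow(8834, Rational(1, 2))), Rational(14455, 3172)) = Add(Rational(14455, 3172), Mul(Rational(-137838, 631), I, Pow(8834, Rational(1, 2))))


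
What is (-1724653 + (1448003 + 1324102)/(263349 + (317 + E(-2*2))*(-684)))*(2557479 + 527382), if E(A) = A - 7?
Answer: -6389508014022224/1201 ≈ -5.3202e+12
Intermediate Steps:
E(A) = -7 + A
(-1724653 + (1448003 + 1324102)/(263349 + (317 + E(-2*2))*(-684)))*(2557479 + 527382) = (-1724653 + (1448003 + 1324102)/(263349 + (317 + (-7 - 2*2))*(-684)))*(2557479 + 527382) = (-1724653 + 2772105/(263349 + (317 + (-7 - 4))*(-684)))*3084861 = (-1724653 + 2772105/(263349 + (317 - 11)*(-684)))*3084861 = (-1724653 + 2772105/(263349 + 306*(-684)))*3084861 = (-1724653 + 2772105/(263349 - 209304))*3084861 = (-1724653 + 2772105/54045)*3084861 = (-1724653 + 2772105*(1/54045))*3084861 = (-1724653 + 184807/3603)*3084861 = -6213739952/3603*3084861 = -6389508014022224/1201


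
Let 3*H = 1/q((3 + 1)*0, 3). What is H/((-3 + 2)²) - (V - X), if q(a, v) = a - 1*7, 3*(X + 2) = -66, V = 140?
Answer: -3445/21 ≈ -164.05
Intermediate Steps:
X = -24 (X = -2 + (⅓)*(-66) = -2 - 22 = -24)
q(a, v) = -7 + a (q(a, v) = a - 7 = -7 + a)
H = -1/21 (H = 1/(3*(-7 + (3 + 1)*0)) = 1/(3*(-7 + 4*0)) = 1/(3*(-7 + 0)) = (⅓)/(-7) = (⅓)*(-⅐) = -1/21 ≈ -0.047619)
H/((-3 + 2)²) - (V - X) = -1/(21*(-3 + 2)²) - (140 - 1*(-24)) = -1/(21*((-1)²)) - (140 + 24) = -1/21/1 - 1*164 = -1/21*1 - 164 = -1/21 - 164 = -3445/21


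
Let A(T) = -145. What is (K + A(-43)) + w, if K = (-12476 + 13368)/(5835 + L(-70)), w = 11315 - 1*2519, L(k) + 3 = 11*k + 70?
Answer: 11099456/1283 ≈ 8651.2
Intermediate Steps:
L(k) = 67 + 11*k (L(k) = -3 + (11*k + 70) = -3 + (70 + 11*k) = 67 + 11*k)
w = 8796 (w = 11315 - 2519 = 8796)
K = 223/1283 (K = (-12476 + 13368)/(5835 + (67 + 11*(-70))) = 892/(5835 + (67 - 770)) = 892/(5835 - 703) = 892/5132 = 892*(1/5132) = 223/1283 ≈ 0.17381)
(K + A(-43)) + w = (223/1283 - 145) + 8796 = -185812/1283 + 8796 = 11099456/1283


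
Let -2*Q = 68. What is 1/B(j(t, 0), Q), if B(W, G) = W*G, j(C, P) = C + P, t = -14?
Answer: 1/476 ≈ 0.0021008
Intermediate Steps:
Q = -34 (Q = -½*68 = -34)
B(W, G) = G*W
1/B(j(t, 0), Q) = 1/(-34*(-14 + 0)) = 1/(-34*(-14)) = 1/476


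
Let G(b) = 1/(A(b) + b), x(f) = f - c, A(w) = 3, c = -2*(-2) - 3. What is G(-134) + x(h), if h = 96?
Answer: 12444/131 ≈ 94.992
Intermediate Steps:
c = 1 (c = 4 - 3 = 1)
x(f) = -1 + f (x(f) = f - 1*1 = f - 1 = -1 + f)
G(b) = 1/(3 + b)
G(-134) + x(h) = 1/(3 - 134) + (-1 + 96) = 1/(-131) + 95 = -1/131 + 95 = 12444/131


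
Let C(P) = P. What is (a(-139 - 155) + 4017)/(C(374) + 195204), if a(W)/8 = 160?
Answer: 5297/195578 ≈ 0.027084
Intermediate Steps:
a(W) = 1280 (a(W) = 8*160 = 1280)
(a(-139 - 155) + 4017)/(C(374) + 195204) = (1280 + 4017)/(374 + 195204) = 5297/195578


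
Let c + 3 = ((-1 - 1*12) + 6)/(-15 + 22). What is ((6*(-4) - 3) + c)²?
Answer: 961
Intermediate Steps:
c = -4 (c = -3 + ((-1 - 1*12) + 6)/(-15 + 22) = -3 + ((-1 - 12) + 6)/7 = -3 + (-13 + 6)*(⅐) = -3 - 7*⅐ = -3 - 1 = -4)
((6*(-4) - 3) + c)² = ((6*(-4) - 3) - 4)² = ((-24 - 3) - 4)² = (-27 - 4)² = (-31)² = 961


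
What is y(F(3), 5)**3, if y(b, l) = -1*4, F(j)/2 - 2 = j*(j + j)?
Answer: -64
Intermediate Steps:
F(j) = 4 + 4*j**2 (F(j) = 4 + 2*(j*(j + j)) = 4 + 2*(j*(2*j)) = 4 + 2*(2*j**2) = 4 + 4*j**2)
y(b, l) = -4
y(F(3), 5)**3 = (-4)**3 = -64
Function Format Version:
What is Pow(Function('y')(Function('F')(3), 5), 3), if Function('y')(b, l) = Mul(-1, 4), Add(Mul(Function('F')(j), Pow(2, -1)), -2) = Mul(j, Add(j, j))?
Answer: -64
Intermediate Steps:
Function('F')(j) = Add(4, Mul(4, Pow(j, 2))) (Function('F')(j) = Add(4, Mul(2, Mul(j, Add(j, j)))) = Add(4, Mul(2, Mul(j, Mul(2, j)))) = Add(4, Mul(2, Mul(2, Pow(j, 2)))) = Add(4, Mul(4, Pow(j, 2))))
Function('y')(b, l) = -4
Pow(Function('y')(Function('F')(3), 5), 3) = Pow(-4, 3) = -64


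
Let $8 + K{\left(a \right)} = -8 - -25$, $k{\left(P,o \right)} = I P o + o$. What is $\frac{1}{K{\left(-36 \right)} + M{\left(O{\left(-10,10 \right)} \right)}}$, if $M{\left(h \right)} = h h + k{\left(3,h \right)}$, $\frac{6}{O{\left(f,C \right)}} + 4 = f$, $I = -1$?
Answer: $\frac{49}{492} \approx 0.099594$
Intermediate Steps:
$k{\left(P,o \right)} = o - P o$ ($k{\left(P,o \right)} = - P o + o = o - P o$)
$K{\left(a \right)} = 9$ ($K{\left(a \right)} = -8 - -17 = -8 + \left(-8 + 25\right) = -8 + 17 = 9$)
$O{\left(f,C \right)} = \frac{6}{-4 + f}$
$M{\left(h \right)} = h^{2} - 2 h$ ($M{\left(h \right)} = h h + h \left(1 - 3\right) = h^{2} + h \left(1 - 3\right) = h^{2} + h \left(-2\right) = h^{2} - 2 h$)
$\frac{1}{K{\left(-36 \right)} + M{\left(O{\left(-10,10 \right)} \right)}} = \frac{1}{9 + \frac{6}{-4 - 10} \left(-2 + \frac{6}{-4 - 10}\right)} = \frac{1}{9 + \frac{6}{-14} \left(-2 + \frac{6}{-14}\right)} = \frac{1}{9 + 6 \left(- \frac{1}{14}\right) \left(-2 + 6 \left(- \frac{1}{14}\right)\right)} = \frac{1}{9 - \frac{3 \left(-2 - \frac{3}{7}\right)}{7}} = \frac{1}{9 - - \frac{51}{49}} = \frac{1}{9 + \frac{51}{49}} = \frac{1}{\frac{492}{49}} = \frac{49}{492}$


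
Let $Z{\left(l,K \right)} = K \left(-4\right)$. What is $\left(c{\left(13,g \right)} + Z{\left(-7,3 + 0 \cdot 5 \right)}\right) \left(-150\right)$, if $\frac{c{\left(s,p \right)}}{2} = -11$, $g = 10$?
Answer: $5100$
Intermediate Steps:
$c{\left(s,p \right)} = -22$ ($c{\left(s,p \right)} = 2 \left(-11\right) = -22$)
$Z{\left(l,K \right)} = - 4 K$
$\left(c{\left(13,g \right)} + Z{\left(-7,3 + 0 \cdot 5 \right)}\right) \left(-150\right) = \left(-22 - 4 \left(3 + 0 \cdot 5\right)\right) \left(-150\right) = \left(-22 - 4 \left(3 + 0\right)\right) \left(-150\right) = \left(-22 - 12\right) \left(-150\right) = \left(-34\right) \left(-150\right) = 5100$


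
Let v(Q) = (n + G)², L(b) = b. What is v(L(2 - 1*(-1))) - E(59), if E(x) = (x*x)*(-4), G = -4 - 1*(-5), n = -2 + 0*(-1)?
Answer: 13925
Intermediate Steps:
n = -2 (n = -2 + 0 = -2)
G = 1 (G = -4 + 5 = 1)
E(x) = -4*x² (E(x) = x²*(-4) = -4*x²)
v(Q) = 1 (v(Q) = (-2 + 1)² = (-1)² = 1)
v(L(2 - 1*(-1))) - E(59) = 1 - (-4)*59² = 1 - (-4)*3481 = 1 - 1*(-13924) = 1 + 13924 = 13925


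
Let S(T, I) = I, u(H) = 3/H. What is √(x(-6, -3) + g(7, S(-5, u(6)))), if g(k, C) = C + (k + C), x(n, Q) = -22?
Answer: I*√14 ≈ 3.7417*I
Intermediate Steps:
g(k, C) = k + 2*C (g(k, C) = C + (C + k) = k + 2*C)
√(x(-6, -3) + g(7, S(-5, u(6)))) = √(-22 + (7 + 2*(3/6))) = √(-22 + (7 + 2*(3*(⅙)))) = √(-22 + (7 + 2*(½))) = √(-22 + (7 + 1)) = √(-22 + 8) = √(-14) = I*√14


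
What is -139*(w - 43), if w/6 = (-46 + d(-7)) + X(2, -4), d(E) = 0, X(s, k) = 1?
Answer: 43507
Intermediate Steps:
w = -270 (w = 6*((-46 + 0) + 1) = 6*(-46 + 1) = 6*(-45) = -270)
-139*(w - 43) = -139*(-270 - 43) = -139*(-313) = 43507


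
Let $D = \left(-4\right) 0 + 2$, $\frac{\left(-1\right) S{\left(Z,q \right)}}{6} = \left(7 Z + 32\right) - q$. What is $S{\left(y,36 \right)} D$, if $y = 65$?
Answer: $-5412$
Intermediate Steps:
$S{\left(Z,q \right)} = -192 - 42 Z + 6 q$ ($S{\left(Z,q \right)} = - 6 \left(\left(7 Z + 32\right) - q\right) = - 6 \left(\left(32 + 7 Z\right) - q\right) = - 6 \left(32 - q + 7 Z\right) = -192 - 42 Z + 6 q$)
$D = 2$ ($D = 0 + 2 = 2$)
$S{\left(y,36 \right)} D = \left(-192 - 2730 + 6 \cdot 36\right) 2 = \left(-192 - 2730 + 216\right) 2 = \left(-2706\right) 2 = -5412$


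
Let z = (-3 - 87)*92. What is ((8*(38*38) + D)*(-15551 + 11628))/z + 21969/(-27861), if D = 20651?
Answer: 1173188076463/76896360 ≈ 15257.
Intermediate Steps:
z = -8280 (z = -90*92 = -8280)
((8*(38*38) + D)*(-15551 + 11628))/z + 21969/(-27861) = ((8*(38*38) + 20651)*(-15551 + 11628))/(-8280) + 21969/(-27861) = ((8*1444 + 20651)*(-3923))*(-1/8280) + 21969*(-1/27861) = ((11552 + 20651)*(-3923))*(-1/8280) - 7323/9287 = (32203*(-3923))*(-1/8280) - 7323/9287 = -126332369*(-1/8280) - 7323/9287 = 126332369/8280 - 7323/9287 = 1173188076463/76896360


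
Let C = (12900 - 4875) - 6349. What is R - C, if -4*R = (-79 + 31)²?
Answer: -2252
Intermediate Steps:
C = 1676 (C = 8025 - 6349 = 1676)
R = -576 (R = -(-79 + 31)²/4 = -¼*(-48)² = -¼*2304 = -576)
R - C = -576 - 1*1676 = -576 - 1676 = -2252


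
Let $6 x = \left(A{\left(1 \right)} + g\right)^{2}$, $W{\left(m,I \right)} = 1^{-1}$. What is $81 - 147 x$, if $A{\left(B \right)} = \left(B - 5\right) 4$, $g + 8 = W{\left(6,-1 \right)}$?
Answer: $- \frac{25759}{2} \approx -12880.0$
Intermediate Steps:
$W{\left(m,I \right)} = 1$
$g = -7$ ($g = -8 + 1 = -7$)
$A{\left(B \right)} = -20 + 4 B$ ($A{\left(B \right)} = \left(-5 + B\right) 4 = -20 + 4 B$)
$x = \frac{529}{6}$ ($x = \frac{\left(\left(-20 + 4 \cdot 1\right) - 7\right)^{2}}{6} = \frac{\left(\left(-20 + 4\right) - 7\right)^{2}}{6} = \frac{\left(-16 - 7\right)^{2}}{6} = \frac{\left(-23\right)^{2}}{6} = \frac{1}{6} \cdot 529 = \frac{529}{6} \approx 88.167$)
$81 - 147 x = 81 - \frac{25921}{2} = - \frac{25759}{2}$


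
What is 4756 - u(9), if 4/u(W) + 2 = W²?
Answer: 375720/79 ≈ 4756.0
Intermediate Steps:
u(W) = 4/(-2 + W²)
4756 - u(9) = 4756 - 4/(-2 + 9²) = 4756 - 4/(-2 + 81) = 4756 - 4/79 = 375720/79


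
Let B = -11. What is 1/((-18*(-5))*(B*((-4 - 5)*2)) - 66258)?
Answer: -1/48438 ≈ -2.0645e-5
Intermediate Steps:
1/((-18*(-5))*(B*((-4 - 5)*2)) - 66258) = 1/((-18*(-5))*(-11*(-4 - 5)*2) - 66258) = 1/(90*(-(-99)*2) - 66258) = 1/(90*(-11*(-18)) - 66258) = 1/(90*198 - 66258) = 1/(17820 - 66258) = 1/(-48438) = -1/48438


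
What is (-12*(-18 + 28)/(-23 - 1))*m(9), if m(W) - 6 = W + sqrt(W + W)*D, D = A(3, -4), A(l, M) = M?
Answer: 75 - 60*sqrt(2) ≈ -9.8528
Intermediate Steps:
D = -4
m(W) = 6 + W - 4*sqrt(2)*sqrt(W) (m(W) = 6 + (W + sqrt(W + W)*(-4)) = 6 + (W + sqrt(2*W)*(-4)) = 6 + (W + (sqrt(2)*sqrt(W))*(-4)) = 6 + (W - 4*sqrt(2)*sqrt(W)) = 6 + W - 4*sqrt(2)*sqrt(W))
(-12*(-18 + 28)/(-23 - 1))*m(9) = (-12*(-18 + 28)/(-23 - 1))*(6 + 9 - 4*sqrt(2)*sqrt(9)) = (-120/(-24))*(6 + 9 - 4*sqrt(2)*3) = (-120*(-1)/24)*(6 + 9 - 12*sqrt(2)) = (-12*(-5/12))*(15 - 12*sqrt(2)) = 5*(15 - 12*sqrt(2)) = 75 - 60*sqrt(2)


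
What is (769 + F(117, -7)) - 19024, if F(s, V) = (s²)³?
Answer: 2565164183514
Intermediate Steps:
F(s, V) = s⁶
(769 + F(117, -7)) - 19024 = (769 + 117⁶) - 19024 = (769 + 2565164201769) - 19024 = 2565164202538 - 19024 = 2565164183514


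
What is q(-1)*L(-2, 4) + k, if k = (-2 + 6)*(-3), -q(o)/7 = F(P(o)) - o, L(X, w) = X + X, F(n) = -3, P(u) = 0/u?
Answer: -68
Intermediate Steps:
P(u) = 0
L(X, w) = 2*X
q(o) = 21 + 7*o (q(o) = -7*(-3 - o) = 21 + 7*o)
k = -12 (k = 4*(-3) = -12)
q(-1)*L(-2, 4) + k = (21 + 7*(-1))*(2*(-2)) - 12 = (21 - 7)*(-4) - 12 = 14*(-4) - 12 = -56 - 12 = -68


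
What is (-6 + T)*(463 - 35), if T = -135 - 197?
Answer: -144664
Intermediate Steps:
T = -332
(-6 + T)*(463 - 35) = (-6 - 332)*(463 - 35) = -338*428 = -144664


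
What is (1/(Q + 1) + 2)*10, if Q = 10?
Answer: 230/11 ≈ 20.909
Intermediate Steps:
(1/(Q + 1) + 2)*10 = (1/(10 + 1) + 2)*10 = (1/11 + 2)*10 = (23/11)*10 = 230/11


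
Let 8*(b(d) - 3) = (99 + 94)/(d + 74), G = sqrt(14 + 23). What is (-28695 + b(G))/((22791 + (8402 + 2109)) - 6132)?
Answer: -16870703/15975960 - 193*sqrt(37)/1182221040 ≈ -1.0560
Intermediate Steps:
G = sqrt(37) ≈ 6.0828
b(d) = 3 + 193/(8*(74 + d)) (b(d) = 3 + ((99 + 94)/(d + 74))/8 = 3 + (193/(74 + d))/8 = 3 + 193/(8*(74 + d)))
(-28695 + b(G))/((22791 + (8402 + 2109)) - 6132) = (-28695 + (1969 + 24*sqrt(37))/(8*(74 + sqrt(37))))/((22791 + (8402 + 2109)) - 6132) = (-28695 + (1969 + 24*sqrt(37))/(8*(74 + sqrt(37))))/((22791 + 10511) - 6132) = (-28695 + (1969 + 24*sqrt(37))/(8*(74 + sqrt(37))))/(33302 - 6132) = (-28695 + (1969 + 24*sqrt(37))/(8*(74 + sqrt(37))))/27170 = (-28695 + (1969 + 24*sqrt(37))/(8*(74 + sqrt(37))))*(1/27170) = -5739/5434 + (1969 + 24*sqrt(37))/(217360*(74 + sqrt(37)))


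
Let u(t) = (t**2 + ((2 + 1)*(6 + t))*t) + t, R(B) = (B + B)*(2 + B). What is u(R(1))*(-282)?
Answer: -72756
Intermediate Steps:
R(B) = 2*B*(2 + B) (R(B) = (2*B)*(2 + B) = 2*B*(2 + B))
u(t) = t + t**2 + t*(18 + 3*t) (u(t) = (t**2 + (3*(6 + t))*t) + t = (t**2 + (18 + 3*t)*t) + t = (t**2 + t*(18 + 3*t)) + t = t + t**2 + t*(18 + 3*t))
u(R(1))*(-282) = ((2*1*(2 + 1))*(19 + 4*(2*1*(2 + 1))))*(-282) = ((2*1*3)*(19 + 4*(2*1*3)))*(-282) = (6*(19 + 4*6))*(-282) = (6*(19 + 24))*(-282) = (6*43)*(-282) = 258*(-282) = -72756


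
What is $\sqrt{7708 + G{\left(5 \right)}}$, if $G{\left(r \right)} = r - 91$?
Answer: $\sqrt{7622} \approx 87.304$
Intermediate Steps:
$G{\left(r \right)} = -91 + r$
$\sqrt{7708 + G{\left(5 \right)}} = \sqrt{7708 + \left(-91 + 5\right)} = \sqrt{7708 - 86} = \sqrt{7622}$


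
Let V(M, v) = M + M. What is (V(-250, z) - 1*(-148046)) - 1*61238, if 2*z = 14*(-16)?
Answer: 86308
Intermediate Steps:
z = -112 (z = (14*(-16))/2 = (½)*(-224) = -112)
V(M, v) = 2*M
(V(-250, z) - 1*(-148046)) - 1*61238 = (2*(-250) - 1*(-148046)) - 1*61238 = (-500 + 148046) - 61238 = 147546 - 61238 = 86308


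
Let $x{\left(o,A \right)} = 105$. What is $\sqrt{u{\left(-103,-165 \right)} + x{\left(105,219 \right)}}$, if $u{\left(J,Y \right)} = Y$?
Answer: $2 i \sqrt{15} \approx 7.746 i$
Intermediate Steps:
$\sqrt{u{\left(-103,-165 \right)} + x{\left(105,219 \right)}} = \sqrt{-165 + 105} = \sqrt{-60} = 2 i \sqrt{15}$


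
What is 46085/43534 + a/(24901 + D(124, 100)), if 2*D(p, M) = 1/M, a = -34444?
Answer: -70384456115/216808070334 ≈ -0.32464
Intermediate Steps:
D(p, M) = 1/(2*M)
46085/43534 + a/(24901 + D(124, 100)) = 46085/43534 - 34444/(24901 + (½)/100) = 46085*(1/43534) - 34444/(24901 + (½)*(1/100)) = 46085/43534 - 34444/(24901 + 1/200) = 46085/43534 - 34444/4980201/200 = 46085/43534 - 34444*200/4980201 = 46085/43534 - 6888800/4980201 = -70384456115/216808070334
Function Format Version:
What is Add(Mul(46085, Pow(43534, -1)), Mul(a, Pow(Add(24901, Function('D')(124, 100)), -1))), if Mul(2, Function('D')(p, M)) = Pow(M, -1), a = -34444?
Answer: Rational(-70384456115, 216808070334) ≈ -0.32464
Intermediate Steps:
Function('D')(p, M) = Mul(Rational(1, 2), Pow(M, -1))
Add(Mul(46085, Pow(43534, -1)), Mul(a, Pow(Add(24901, Function('D')(124, 100)), -1))) = Add(Mul(46085, Pow(43534, -1)), Mul(-34444, Pow(Add(24901, Mul(Rational(1, 2), Pow(100, -1))), -1))) = Add(Mul(46085, Rational(1, 43534)), Mul(-34444, Pow(Add(24901, Mul(Rational(1, 2), Rational(1, 100))), -1))) = Add(Rational(46085, 43534), Mul(-34444, Pow(Add(24901, Rational(1, 200)), -1))) = Add(Rational(46085, 43534), Mul(-34444, Pow(Rational(4980201, 200), -1))) = Add(Rational(46085, 43534), Mul(-34444, Rational(200, 4980201))) = Add(Rational(46085, 43534), Rational(-6888800, 4980201)) = Rational(-70384456115, 216808070334)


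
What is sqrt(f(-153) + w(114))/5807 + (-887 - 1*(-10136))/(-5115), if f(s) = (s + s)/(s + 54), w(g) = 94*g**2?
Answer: -3083/1705 + sqrt(147816878)/63877 ≈ -1.6179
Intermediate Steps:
f(s) = 2*s/(54 + s) (f(s) = (2*s)/(54 + s) = 2*s/(54 + s))
sqrt(f(-153) + w(114))/5807 + (-887 - 1*(-10136))/(-5115) = sqrt(2*(-153)/(54 - 153) + 94*114**2)/5807 + (-887 - 1*(-10136))/(-5115) = sqrt(2*(-153)/(-99) + 94*12996)*(1/5807) + (-887 + 10136)*(-1/5115) = sqrt(2*(-153)*(-1/99) + 1221624)*(1/5807) + 9249*(-1/5115) = sqrt(34/11 + 1221624)*(1/5807) - 3083/1705 = sqrt(13437898/11)*(1/5807) - 3083/1705 = (sqrt(147816878)/11)*(1/5807) - 3083/1705 = sqrt(147816878)/63877 - 3083/1705 = -3083/1705 + sqrt(147816878)/63877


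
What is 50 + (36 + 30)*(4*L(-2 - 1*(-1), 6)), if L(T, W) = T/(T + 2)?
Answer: -214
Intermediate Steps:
L(T, W) = T/(2 + T)
50 + (36 + 30)*(4*L(-2 - 1*(-1), 6)) = 50 + (36 + 30)*(4*((-2 - 1*(-1))/(2 + (-2 - 1*(-1))))) = 50 + 66*(4*((-2 + 1)/(2 + (-2 + 1)))) = 50 + 66*(4*(-1/(2 - 1))) = 50 + 66*(4*(-1/1)) = 50 + 66*(4*(-1*1)) = 50 + 66*(4*(-1)) = 50 + 66*(-4) = 50 - 264 = -214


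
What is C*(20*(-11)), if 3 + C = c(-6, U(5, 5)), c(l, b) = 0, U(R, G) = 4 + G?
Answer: 660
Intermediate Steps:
C = -3 (C = -3 + 0 = -3)
C*(20*(-11)) = -60*(-11) = -3*(-220) = 660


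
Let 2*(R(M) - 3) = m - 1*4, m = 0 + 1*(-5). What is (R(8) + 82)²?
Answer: 25921/4 ≈ 6480.3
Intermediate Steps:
m = -5 (m = 0 - 5 = -5)
R(M) = -3/2 (R(M) = 3 + (-5 - 1*4)/2 = 3 + (-5 - 4)/2 = 3 + (½)*(-9) = 3 - 9/2 = -3/2)
(R(8) + 82)² = (-3/2 + 82)² = (161/2)² = 25921/4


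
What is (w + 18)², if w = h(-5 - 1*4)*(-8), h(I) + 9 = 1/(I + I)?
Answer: 662596/81 ≈ 8180.2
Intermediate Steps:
h(I) = -9 + 1/(2*I) (h(I) = -9 + 1/(I + I) = -9 + 1/(2*I))
w = 652/9 (w = (-9 + 1/(2*(-5 - 1*4)))*(-8) = (-9 + 1/(2*(-5 - 4)))*(-8) = (-9 + (½)/(-9))*(-8) = (-9 + (½)*(-⅑))*(-8) = (-9 - 1/18)*(-8) = -163/18*(-8) = 652/9 ≈ 72.444)
(w + 18)² = (652/9 + 18)² = (814/9)² = 662596/81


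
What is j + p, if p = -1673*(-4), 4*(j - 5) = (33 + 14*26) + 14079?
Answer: 10316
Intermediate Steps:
j = 3624 (j = 5 + ((33 + 14*26) + 14079)/4 = 5 + ((33 + 364) + 14079)/4 = 5 + (397 + 14079)/4 = 5 + (¼)*14476 = 5 + 3619 = 3624)
p = 6692
j + p = 3624 + 6692 = 10316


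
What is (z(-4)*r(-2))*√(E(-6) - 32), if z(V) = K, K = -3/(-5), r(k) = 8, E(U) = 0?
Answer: 96*I*√2/5 ≈ 27.153*I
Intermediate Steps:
K = ⅗ (K = -3*(-⅕) = ⅗ ≈ 0.60000)
z(V) = ⅗
(z(-4)*r(-2))*√(E(-6) - 32) = ((⅗)*8)*√(0 - 32) = 24*√(-32)/5 = 24*(4*I*√2)/5 = 96*I*√2/5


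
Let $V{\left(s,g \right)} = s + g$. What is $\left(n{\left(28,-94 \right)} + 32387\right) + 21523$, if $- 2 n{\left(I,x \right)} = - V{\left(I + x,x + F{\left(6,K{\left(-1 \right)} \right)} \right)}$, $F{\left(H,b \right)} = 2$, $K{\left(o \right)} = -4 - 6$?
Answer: $53831$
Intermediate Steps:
$K{\left(o \right)} = -10$ ($K{\left(o \right)} = -4 - 6 = -10$)
$V{\left(s,g \right)} = g + s$
$n{\left(I,x \right)} = 1 + x + \frac{I}{2}$ ($n{\left(I,x \right)} = - \frac{\left(-1\right) \left(\left(x + 2\right) + \left(I + x\right)\right)}{2} = - \frac{\left(-1\right) \left(\left(2 + x\right) + \left(I + x\right)\right)}{2} = - \frac{\left(-1\right) \left(2 + I + 2 x\right)}{2} = - \frac{-2 - I - 2 x}{2} = 1 + x + \frac{I}{2}$)
$\left(n{\left(28,-94 \right)} + 32387\right) + 21523 = \left(\left(1 - 94 + \frac{1}{2} \cdot 28\right) + 32387\right) + 21523 = \left(\left(1 - 94 + 14\right) + 32387\right) + 21523 = \left(-79 + 32387\right) + 21523 = 32308 + 21523 = 53831$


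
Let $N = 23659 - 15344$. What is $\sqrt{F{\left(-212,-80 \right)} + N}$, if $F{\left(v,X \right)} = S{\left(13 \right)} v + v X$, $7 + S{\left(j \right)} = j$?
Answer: $3 \sqrt{2667} \approx 154.93$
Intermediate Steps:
$N = 8315$ ($N = 23659 - 15344 = 8315$)
$S{\left(j \right)} = -7 + j$
$F{\left(v,X \right)} = 6 v + X v$ ($F{\left(v,X \right)} = \left(-7 + 13\right) v + v X = 6 v + X v$)
$\sqrt{F{\left(-212,-80 \right)} + N} = \sqrt{- 212 \left(6 - 80\right) + 8315} = \sqrt{\left(-212\right) \left(-74\right) + 8315} = \sqrt{15688 + 8315} = \sqrt{24003} = 3 \sqrt{2667}$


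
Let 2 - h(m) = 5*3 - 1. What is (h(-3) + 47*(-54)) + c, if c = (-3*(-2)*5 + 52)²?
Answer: 4174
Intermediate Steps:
h(m) = -12 (h(m) = 2 - (5*3 - 1) = 2 - (15 - 1) = 2 - 1*14 = 2 - 14 = -12)
c = 6724 (c = (6*5 + 52)² = (30 + 52)² = 82² = 6724)
(h(-3) + 47*(-54)) + c = (-12 + 47*(-54)) + 6724 = (-12 - 2538) + 6724 = -2550 + 6724 = 4174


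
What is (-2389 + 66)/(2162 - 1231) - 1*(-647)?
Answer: 600034/931 ≈ 644.50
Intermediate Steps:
(-2389 + 66)/(2162 - 1231) - 1*(-647) = -2323/931 + 647 = 600034/931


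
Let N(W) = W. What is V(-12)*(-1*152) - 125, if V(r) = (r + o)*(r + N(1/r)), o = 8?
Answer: -22415/3 ≈ -7471.7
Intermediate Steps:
V(r) = (8 + r)*(r + 1/r) (V(r) = (r + 8)*(r + 1/r) = (8 + r)*(r + 1/r))
V(-12)*(-1*152) - 125 = (1 + (-12)² + 8*(-12) + 8/(-12))*(-1*152) - 125 = (1 + 144 - 96 + 8*(-1/12))*(-152) - 125 = (1 + 144 - 96 - ⅔)*(-152) - 125 = (145/3)*(-152) - 125 = -22040/3 - 125 = -22415/3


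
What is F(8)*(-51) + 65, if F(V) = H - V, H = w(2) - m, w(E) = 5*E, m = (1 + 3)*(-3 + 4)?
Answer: 167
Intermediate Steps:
m = 4 (m = 4*1 = 4)
H = 6 (H = 5*2 - 1*4 = 10 - 4 = 6)
F(V) = 6 - V
F(8)*(-51) + 65 = (6 - 1*8)*(-51) + 65 = (6 - 8)*(-51) + 65 = -2*(-51) + 65 = 102 + 65 = 167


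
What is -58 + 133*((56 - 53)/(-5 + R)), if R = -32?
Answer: -2545/37 ≈ -68.784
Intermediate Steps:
-58 + 133*((56 - 53)/(-5 + R)) = -58 + 133*((56 - 53)/(-5 - 32)) = -58 + 133*(3/(-37)) = -58 + 133*(3*(-1/37)) = -58 + 133*(-3/37) = -58 - 399/37 = -2545/37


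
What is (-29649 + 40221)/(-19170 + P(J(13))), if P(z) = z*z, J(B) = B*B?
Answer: 10572/9391 ≈ 1.1258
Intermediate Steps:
J(B) = B**2
P(z) = z**2
(-29649 + 40221)/(-19170 + P(J(13))) = (-29649 + 40221)/(-19170 + (13**2)**2) = 10572/(-19170 + 169**2) = 10572/(-19170 + 28561) = 10572/9391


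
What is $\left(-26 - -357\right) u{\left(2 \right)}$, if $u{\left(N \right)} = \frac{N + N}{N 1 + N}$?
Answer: $331$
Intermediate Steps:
$u{\left(N \right)} = 1$ ($u{\left(N \right)} = \frac{2 N}{N + N} = \frac{2 N}{2 N} = 2 N \frac{1}{2 N} = 1$)
$\left(-26 - -357\right) u{\left(2 \right)} = \left(-26 - -357\right) 1 = \left(-26 + 357\right) 1 = 331 \cdot 1 = 331$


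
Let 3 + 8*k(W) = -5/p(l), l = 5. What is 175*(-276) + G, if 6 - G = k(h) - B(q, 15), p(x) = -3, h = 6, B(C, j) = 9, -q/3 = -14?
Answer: -289709/6 ≈ -48285.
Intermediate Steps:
q = 42 (q = -3*(-14) = 42)
k(W) = -1/6 (k(W) = -3/8 + (-5/(-3))/8 = -3/8 + (-5*(-1/3))/8 = -3/8 + (1/8)*(5/3) = -3/8 + 5/24 = -1/6)
G = 91/6 (G = 6 - (-1/6 - 1*9) = 6 - (-1/6 - 9) = 6 - 1*(-55/6) = 6 + 55/6 = 91/6 ≈ 15.167)
175*(-276) + G = 175*(-276) + 91/6 = -48300 + 91/6 = -289709/6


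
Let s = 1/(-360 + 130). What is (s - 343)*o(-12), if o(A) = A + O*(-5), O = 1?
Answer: 1341147/230 ≈ 5831.1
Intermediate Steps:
o(A) = -5 + A (o(A) = A + 1*(-5) = A - 5 = -5 + A)
s = -1/230 (s = 1/(-230) = -1/230 ≈ -0.0043478)
(s - 343)*o(-12) = (-1/230 - 343)*(-5 - 12) = -78891/230*(-17) = 1341147/230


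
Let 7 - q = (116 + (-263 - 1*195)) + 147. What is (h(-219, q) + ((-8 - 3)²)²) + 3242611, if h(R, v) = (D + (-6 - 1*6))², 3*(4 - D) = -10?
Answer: 29315464/9 ≈ 3.2573e+6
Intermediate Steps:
D = 22/3 (D = 4 - ⅓*(-10) = 4 + 10/3 = 22/3 ≈ 7.3333)
q = 202 (q = 7 - ((116 + (-263 - 1*195)) + 147) = 7 - ((116 + (-263 - 195)) + 147) = 7 - ((116 - 458) + 147) = 7 - (-342 + 147) = 7 - 1*(-195) = 7 + 195 = 202)
h(R, v) = 196/9 (h(R, v) = (22/3 + (-6 - 1*6))² = (22/3 + (-6 - 6))² = (22/3 - 12)² = (-14/3)² = 196/9)
(h(-219, q) + ((-8 - 3)²)²) + 3242611 = (196/9 + ((-8 - 3)²)²) + 3242611 = (196/9 + ((-11)²)²) + 3242611 = (196/9 + 121²) + 3242611 = (196/9 + 14641) + 3242611 = 131965/9 + 3242611 = 29315464/9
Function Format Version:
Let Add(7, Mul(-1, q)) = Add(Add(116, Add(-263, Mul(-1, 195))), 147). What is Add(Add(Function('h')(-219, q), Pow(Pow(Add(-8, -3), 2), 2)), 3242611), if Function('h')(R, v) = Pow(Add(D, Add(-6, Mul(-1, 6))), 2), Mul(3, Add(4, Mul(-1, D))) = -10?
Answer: Rational(29315464, 9) ≈ 3.2573e+6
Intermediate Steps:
D = Rational(22, 3) (D = Add(4, Mul(Rational(-1, 3), -10)) = Add(4, Rational(10, 3)) = Rational(22, 3) ≈ 7.3333)
q = 202 (q = Add(7, Mul(-1, Add(Add(116, Add(-263, Mul(-1, 195))), 147))) = Add(7, Mul(-1, Add(Add(116, Add(-263, -195)), 147))) = Add(7, Mul(-1, Add(Add(116, -458), 147))) = Add(7, Mul(-1, Add(-342, 147))) = Add(7, Mul(-1, -195)) = Add(7, 195) = 202)
Function('h')(R, v) = Rational(196, 9) (Function('h')(R, v) = Pow(Add(Rational(22, 3), Add(-6, Mul(-1, 6))), 2) = Pow(Add(Rational(22, 3), Add(-6, -6)), 2) = Pow(Add(Rational(22, 3), -12), 2) = Pow(Rational(-14, 3), 2) = Rational(196, 9))
Add(Add(Function('h')(-219, q), Pow(Pow(Add(-8, -3), 2), 2)), 3242611) = Add(Add(Rational(196, 9), Pow(Pow(Add(-8, -3), 2), 2)), 3242611) = Add(Add(Rational(196, 9), Pow(Pow(-11, 2), 2)), 3242611) = Add(Add(Rational(196, 9), Pow(121, 2)), 3242611) = Add(Add(Rational(196, 9), 14641), 3242611) = Add(Rational(131965, 9), 3242611) = Rational(29315464, 9)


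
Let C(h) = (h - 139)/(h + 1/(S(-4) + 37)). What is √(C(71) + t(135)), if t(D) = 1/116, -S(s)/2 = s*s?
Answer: I*√25218951/5162 ≈ 0.97285*I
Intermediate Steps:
S(s) = -2*s² (S(s) = -2*s*s = -2*s²)
t(D) = 1/116
C(h) = (-139 + h)/(⅕ + h) (C(h) = (h - 139)/(h + 1/(-2*(-4)² + 37)) = (-139 + h)/(h + 1/(-2*16 + 37)) = (-139 + h)/(h + 1/(-32 + 37)) = (-139 + h)/(h + 1/5) = (-139 + h)/(h + ⅕) = (-139 + h)/(⅕ + h))
√(C(71) + t(135)) = √(5*(-139 + 71)/(1 + 5*71) + 1/116) = √(5*(-68)/(1 + 355) + 1/116) = √(5*(-68)/356 + 1/116) = √(5*(1/356)*(-68) + 1/116) = √(-85/89 + 1/116) = √(-9771/10324) = I*√25218951/5162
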